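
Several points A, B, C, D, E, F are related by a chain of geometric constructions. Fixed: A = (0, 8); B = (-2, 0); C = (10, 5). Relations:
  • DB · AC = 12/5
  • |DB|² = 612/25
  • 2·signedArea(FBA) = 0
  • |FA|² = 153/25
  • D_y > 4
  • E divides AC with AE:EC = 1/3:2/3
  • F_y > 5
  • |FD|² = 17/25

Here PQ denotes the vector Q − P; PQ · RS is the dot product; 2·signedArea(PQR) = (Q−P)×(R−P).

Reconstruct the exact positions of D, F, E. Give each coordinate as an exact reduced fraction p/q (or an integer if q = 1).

1. D_x = -4/5  [line -10·x + 3·y + -112/5 = 0 ∩ |DB|² = 612/25]
2. D_y = 24/5  [line -10·x + 3·y + -112/5 = 0 ∩ |DB|² = 612/25]
   → D = (-4/5, 24/5)
3. F_x = -3/5  [line -8·x + 2·y + -16 = 0 ∩ |FD|² = 17/25]
4. F_y = 28/5  [line -8·x + 2·y + -16 = 0 ∩ |FD|² = 17/25]
   → F = (-3/5, 28/5)
5. E_x = 10/3  [E divides AC with AE:EC = 1/3:2/3]
6. E_y = 7  [E divides AC with AE:EC = 1/3:2/3]
   → E = (10/3, 7)

D = (-4/5, 24/5)
E = (10/3, 7)
F = (-3/5, 28/5)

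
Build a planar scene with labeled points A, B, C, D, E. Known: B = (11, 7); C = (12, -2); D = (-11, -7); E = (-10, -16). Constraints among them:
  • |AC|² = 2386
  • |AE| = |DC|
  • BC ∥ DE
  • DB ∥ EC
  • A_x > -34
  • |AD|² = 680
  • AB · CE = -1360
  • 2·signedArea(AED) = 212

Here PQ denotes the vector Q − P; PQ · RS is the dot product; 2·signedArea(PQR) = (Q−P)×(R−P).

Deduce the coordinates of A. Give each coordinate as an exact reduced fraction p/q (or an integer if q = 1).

A = (-33, -21)

1. A_x = -33  [2·signedArea(AED) = 212 ∩ AB · CE = -1360]
2. A_y = -21  [2·signedArea(AED) = 212 ∩ AB · CE = -1360]
   → A = (-33, -21)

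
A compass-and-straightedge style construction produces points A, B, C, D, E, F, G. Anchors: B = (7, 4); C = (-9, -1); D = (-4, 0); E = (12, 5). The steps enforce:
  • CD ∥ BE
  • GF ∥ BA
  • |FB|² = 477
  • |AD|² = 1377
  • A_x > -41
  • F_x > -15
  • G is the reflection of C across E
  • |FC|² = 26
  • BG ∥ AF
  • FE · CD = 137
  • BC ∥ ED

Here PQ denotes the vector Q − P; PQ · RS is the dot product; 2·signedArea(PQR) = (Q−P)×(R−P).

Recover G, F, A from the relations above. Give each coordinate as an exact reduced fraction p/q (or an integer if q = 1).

A = (-40, -9)
F = (-14, -2)
G = (33, 11)

1. G_x = 33  [G is the reflection of C across E]
2. G_y = 11  [G is the reflection of C across E]
   → G = (33, 11)
3. F_x = -14  [line -5·x + -1·y + -72 = 0 ∩ |FC|² = 26]
4. F_y = -2  [line -5·x + -1·y + -72 = 0 ∩ |FC|² = 26]
   → F = (-14, -2)
5. A_x = -40  [BG ∥ AF ∩ GF ∥ BA]
6. A_y = -9  [BG ∥ AF ∩ GF ∥ BA]
   → A = (-40, -9)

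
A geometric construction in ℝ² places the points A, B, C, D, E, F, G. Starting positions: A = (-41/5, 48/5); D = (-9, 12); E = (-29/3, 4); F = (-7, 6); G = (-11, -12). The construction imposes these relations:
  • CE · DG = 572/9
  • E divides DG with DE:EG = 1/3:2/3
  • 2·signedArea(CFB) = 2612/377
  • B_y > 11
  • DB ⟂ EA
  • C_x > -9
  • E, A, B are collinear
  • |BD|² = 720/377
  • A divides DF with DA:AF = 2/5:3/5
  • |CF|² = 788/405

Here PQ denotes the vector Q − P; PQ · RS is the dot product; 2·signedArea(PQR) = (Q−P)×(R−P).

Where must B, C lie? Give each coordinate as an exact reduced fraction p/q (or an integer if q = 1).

B = (-2889/377, 4392/377)
C = (-373/45, 98/15)

1. B_x = -2889/377  [E, A, B are collinear ∩ DB ⟂ EA]
2. B_y = 4392/377  [E, A, B are collinear ∩ DB ⟂ EA]
   → B = (-2889/377, 4392/377)
3. C_x = -373/45  [2·signedArea(CFB) = 2612/377 ∩ CE · DG = 572/9]
4. C_y = 98/15  [2·signedArea(CFB) = 2612/377 ∩ CE · DG = 572/9]
   → C = (-373/45, 98/15)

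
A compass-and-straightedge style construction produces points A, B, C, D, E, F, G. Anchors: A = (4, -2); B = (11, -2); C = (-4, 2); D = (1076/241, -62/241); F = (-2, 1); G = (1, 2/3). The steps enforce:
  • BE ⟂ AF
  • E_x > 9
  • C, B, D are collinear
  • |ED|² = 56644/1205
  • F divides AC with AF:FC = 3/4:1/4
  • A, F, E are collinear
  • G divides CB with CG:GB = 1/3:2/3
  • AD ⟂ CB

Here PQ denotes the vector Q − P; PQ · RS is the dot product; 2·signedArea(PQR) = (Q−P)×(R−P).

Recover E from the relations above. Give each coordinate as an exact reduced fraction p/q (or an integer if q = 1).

E = (48/5, -24/5)

1. E_x = 48/5  [A, F, E are collinear ∩ BE ⟂ AF]
2. E_y = -24/5  [A, F, E are collinear ∩ BE ⟂ AF]
   → E = (48/5, -24/5)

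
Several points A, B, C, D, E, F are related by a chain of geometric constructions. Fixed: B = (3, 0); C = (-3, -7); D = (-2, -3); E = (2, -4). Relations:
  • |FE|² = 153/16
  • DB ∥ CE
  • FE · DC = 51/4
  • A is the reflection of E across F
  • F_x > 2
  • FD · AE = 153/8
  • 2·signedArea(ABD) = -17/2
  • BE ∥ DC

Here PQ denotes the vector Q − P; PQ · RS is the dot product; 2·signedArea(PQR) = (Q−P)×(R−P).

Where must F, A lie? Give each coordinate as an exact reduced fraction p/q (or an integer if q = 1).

A = (7/2, 2)
F = (11/4, -1)

1. F_x = 11/4  [line 1·x + 4·y + 5/4 = 0 ∩ |FE|² = 153/16]
2. F_y = -1  [line 1·x + 4·y + 5/4 = 0 ∩ |FE|² = 153/16]
   → F = (11/4, -1)
3. A_x = 7/2  [FD · AE = 153/8 ∩ A is the reflection of E across F]
4. A_y = 2  [FD · AE = 153/8 ∩ A is the reflection of E across F]
   → A = (7/2, 2)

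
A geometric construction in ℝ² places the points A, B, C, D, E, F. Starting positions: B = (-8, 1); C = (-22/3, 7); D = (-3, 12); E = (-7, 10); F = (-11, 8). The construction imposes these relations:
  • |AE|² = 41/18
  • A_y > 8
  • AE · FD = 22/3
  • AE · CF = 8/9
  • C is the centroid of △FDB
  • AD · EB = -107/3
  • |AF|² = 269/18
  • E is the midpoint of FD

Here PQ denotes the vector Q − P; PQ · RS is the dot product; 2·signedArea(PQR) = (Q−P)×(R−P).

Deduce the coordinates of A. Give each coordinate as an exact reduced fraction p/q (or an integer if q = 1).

1. A_x = -43/6  [AD · EB = -107/3 ∩ AE · FD = 22/3]
2. A_y = 17/2  [AD · EB = -107/3 ∩ AE · FD = 22/3]
   → A = (-43/6, 17/2)

A = (-43/6, 17/2)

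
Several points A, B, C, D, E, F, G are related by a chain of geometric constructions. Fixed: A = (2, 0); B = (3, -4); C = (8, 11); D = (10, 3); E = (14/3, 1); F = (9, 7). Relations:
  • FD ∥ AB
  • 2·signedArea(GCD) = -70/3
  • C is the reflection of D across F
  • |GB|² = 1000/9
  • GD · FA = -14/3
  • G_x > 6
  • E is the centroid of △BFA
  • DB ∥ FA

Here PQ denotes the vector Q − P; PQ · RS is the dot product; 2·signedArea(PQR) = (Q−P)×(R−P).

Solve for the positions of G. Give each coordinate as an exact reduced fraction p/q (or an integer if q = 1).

G = (19/3, 6)

1. G_x = 19/3  [2·signedArea(GCD) = -70/3 ∩ GD · FA = -14/3]
2. G_y = 6  [2·signedArea(GCD) = -70/3 ∩ GD · FA = -14/3]
   → G = (19/3, 6)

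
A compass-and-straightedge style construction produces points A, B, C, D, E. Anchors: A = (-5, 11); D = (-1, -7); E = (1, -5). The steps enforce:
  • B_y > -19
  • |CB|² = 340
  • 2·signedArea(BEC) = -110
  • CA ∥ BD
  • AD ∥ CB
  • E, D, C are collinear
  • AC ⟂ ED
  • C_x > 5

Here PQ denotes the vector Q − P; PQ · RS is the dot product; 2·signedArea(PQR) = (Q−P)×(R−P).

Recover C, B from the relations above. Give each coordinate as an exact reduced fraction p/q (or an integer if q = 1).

B = (10, -18)
C = (6, 0)

1. C_x = 6  [E, D, C are collinear ∩ AC ⟂ ED]
2. C_y = 0  [E, D, C are collinear ∩ AC ⟂ ED]
   → C = (6, 0)
3. B_x = 10  [CA ∥ BD ∩ AD ∥ CB]
4. B_y = -18  [CA ∥ BD ∩ AD ∥ CB]
   → B = (10, -18)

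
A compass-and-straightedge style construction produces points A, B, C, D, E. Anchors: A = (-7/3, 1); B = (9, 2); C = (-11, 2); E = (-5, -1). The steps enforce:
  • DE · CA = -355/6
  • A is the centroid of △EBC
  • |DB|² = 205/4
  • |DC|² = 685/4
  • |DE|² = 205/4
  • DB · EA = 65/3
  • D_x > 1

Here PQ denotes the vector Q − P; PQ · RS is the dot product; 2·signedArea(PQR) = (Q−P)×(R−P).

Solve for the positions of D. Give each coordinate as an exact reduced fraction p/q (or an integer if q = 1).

D = (2, 1/2)

1. D_x = 2  [DE · CA = -355/6 ∩ DB · EA = 65/3]
2. D_y = 1/2  [DE · CA = -355/6 ∩ DB · EA = 65/3]
   → D = (2, 1/2)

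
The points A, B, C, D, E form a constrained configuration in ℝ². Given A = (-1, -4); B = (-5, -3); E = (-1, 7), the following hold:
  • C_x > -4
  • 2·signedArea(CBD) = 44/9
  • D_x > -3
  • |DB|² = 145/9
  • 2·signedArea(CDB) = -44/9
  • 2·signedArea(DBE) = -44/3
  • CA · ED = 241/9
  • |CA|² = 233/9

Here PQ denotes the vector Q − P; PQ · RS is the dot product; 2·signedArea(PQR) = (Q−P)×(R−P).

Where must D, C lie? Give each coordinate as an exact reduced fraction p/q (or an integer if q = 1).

C = (-11/3, 1/3)
D = (-7/3, 0)

1. D_x = -7/3  [line -10·x + 4·y + -70/3 = 0 ∩ |DB|² = 145/9]
2. D_y = 0  [line -10·x + 4·y + -70/3 = 0 ∩ |DB|² = 145/9]
   → D = (-7/3, 0)
3. C_x = -11/3  [2·signedArea(CBD) = 44/9 ∩ CA · ED = 241/9]
4. C_y = 1/3  [2·signedArea(CBD) = 44/9 ∩ CA · ED = 241/9]
   → C = (-11/3, 1/3)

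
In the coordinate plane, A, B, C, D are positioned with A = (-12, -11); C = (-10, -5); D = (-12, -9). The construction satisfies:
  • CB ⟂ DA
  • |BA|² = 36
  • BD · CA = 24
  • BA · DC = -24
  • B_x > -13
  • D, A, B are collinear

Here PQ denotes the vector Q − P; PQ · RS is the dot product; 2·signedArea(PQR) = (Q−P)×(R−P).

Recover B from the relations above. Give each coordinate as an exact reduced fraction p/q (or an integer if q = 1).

1. B_x = -12  [D, A, B are collinear ∩ CB ⟂ DA]
2. B_y = -5  [D, A, B are collinear ∩ CB ⟂ DA]
   → B = (-12, -5)

B = (-12, -5)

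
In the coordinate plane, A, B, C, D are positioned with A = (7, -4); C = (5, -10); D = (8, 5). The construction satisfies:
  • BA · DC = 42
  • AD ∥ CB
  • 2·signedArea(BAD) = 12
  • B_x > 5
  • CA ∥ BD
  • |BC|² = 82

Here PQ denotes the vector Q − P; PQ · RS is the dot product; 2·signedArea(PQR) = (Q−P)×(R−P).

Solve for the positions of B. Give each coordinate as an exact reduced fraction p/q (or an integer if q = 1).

1. B_x = 6  [CA ∥ BD ∩ AD ∥ CB]
2. B_y = -1  [CA ∥ BD ∩ AD ∥ CB]
   → B = (6, -1)

B = (6, -1)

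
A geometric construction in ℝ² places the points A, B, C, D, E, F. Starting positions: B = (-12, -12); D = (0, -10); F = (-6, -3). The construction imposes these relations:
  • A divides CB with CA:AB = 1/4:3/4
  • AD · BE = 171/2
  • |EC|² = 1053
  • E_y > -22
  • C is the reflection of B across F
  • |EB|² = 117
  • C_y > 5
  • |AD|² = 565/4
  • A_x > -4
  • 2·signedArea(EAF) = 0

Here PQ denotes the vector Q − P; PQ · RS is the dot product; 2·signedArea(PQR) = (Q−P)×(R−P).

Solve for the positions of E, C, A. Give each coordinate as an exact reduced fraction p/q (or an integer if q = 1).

A = (-3, 3/2)
C = (0, 6)
E = (-18, -21)

1. C_x = 0  [C is the reflection of B across F]
2. C_y = 6  [C is the reflection of B across F]
   → C = (0, 6)
3. A_x = -3  [A divides CB with CA:AB = 1/4:3/4]
4. A_y = 3/2  [A divides CB with CA:AB = 1/4:3/4]
   → A = (-3, 3/2)
5. E_x = -18  [2·signedArea(EAF) = 0 ∩ AD · BE = 171/2]
6. E_y = -21  [2·signedArea(EAF) = 0 ∩ AD · BE = 171/2]
   → E = (-18, -21)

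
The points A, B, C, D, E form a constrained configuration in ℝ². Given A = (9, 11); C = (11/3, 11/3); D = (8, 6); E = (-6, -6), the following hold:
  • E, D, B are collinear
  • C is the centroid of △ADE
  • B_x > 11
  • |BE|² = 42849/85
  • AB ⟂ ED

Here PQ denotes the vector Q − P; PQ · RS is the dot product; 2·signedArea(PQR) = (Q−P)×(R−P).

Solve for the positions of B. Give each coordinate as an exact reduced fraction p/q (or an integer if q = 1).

B = (939/85, 732/85)

1. B_x = 939/85  [E, D, B are collinear ∩ AB ⟂ ED]
2. B_y = 732/85  [E, D, B are collinear ∩ AB ⟂ ED]
   → B = (939/85, 732/85)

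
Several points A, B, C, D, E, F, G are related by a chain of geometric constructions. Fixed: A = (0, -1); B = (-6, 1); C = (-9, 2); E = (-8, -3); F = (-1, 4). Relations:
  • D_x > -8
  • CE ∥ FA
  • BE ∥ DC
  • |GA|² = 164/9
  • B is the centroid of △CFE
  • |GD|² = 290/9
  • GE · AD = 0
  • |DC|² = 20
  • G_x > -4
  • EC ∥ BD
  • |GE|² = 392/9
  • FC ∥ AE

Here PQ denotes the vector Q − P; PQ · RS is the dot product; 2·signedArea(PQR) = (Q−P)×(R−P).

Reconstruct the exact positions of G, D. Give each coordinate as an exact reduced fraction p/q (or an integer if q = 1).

D = (-7, 6)
G = (-10/3, 5/3)

1. D_x = -7  [BE ∥ DC ∩ EC ∥ BD]
2. D_y = 6  [BE ∥ DC ∩ EC ∥ BD]
   → D = (-7, 6)
3. G_x = -10/3  [line 7·x + -7·y + 35 = 0 ∩ |GE|² = 392/9]
4. G_y = 5/3  [line 7·x + -7·y + 35 = 0 ∩ |GE|² = 392/9]
   → G = (-10/3, 5/3)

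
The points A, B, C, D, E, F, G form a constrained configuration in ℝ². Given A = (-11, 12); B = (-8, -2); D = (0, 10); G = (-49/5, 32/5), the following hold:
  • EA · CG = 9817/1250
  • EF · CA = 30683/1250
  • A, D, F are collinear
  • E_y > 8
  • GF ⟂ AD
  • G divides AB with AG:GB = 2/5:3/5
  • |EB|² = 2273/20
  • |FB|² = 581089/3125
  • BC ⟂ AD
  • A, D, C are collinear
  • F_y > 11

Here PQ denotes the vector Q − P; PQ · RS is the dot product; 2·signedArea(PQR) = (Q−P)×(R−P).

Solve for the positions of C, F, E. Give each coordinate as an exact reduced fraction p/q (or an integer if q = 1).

C = (-704/125, 1378/125)
E = (-49/10, 41/5)
F = (-5533/625, 7256/625)

1. C_x = -704/125  [A, D, C are collinear ∩ BC ⟂ AD]
2. C_y = 1378/125  [A, D, C are collinear ∩ BC ⟂ AD]
   → C = (-704/125, 1378/125)
3. F_x = -5533/625  [A, D, F are collinear ∩ GF ⟂ AD]
4. F_y = 7256/625  [A, D, F are collinear ∩ GF ⟂ AD]
   → F = (-5533/625, 7256/625)
5. E_x = -49/10  [EA · CG = 9817/1250 ∩ EF · CA = 30683/1250]
6. E_y = 41/5  [EA · CG = 9817/1250 ∩ EF · CA = 30683/1250]
   → E = (-49/10, 41/5)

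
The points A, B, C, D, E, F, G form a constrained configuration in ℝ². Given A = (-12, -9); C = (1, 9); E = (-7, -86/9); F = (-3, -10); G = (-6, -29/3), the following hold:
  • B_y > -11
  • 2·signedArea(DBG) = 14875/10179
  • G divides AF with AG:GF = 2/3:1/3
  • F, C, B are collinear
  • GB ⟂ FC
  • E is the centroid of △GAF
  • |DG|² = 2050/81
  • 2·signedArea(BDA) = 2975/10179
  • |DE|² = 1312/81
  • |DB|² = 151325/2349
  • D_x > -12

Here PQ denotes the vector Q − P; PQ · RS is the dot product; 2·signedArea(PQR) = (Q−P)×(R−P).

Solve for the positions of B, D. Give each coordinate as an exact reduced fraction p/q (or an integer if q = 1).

1. B_x = -3461/1131  [F, C, B are collinear ∩ GB ⟂ FC]
2. B_y = -11633/1131  [F, C, B are collinear ∩ GB ⟂ FC]
   → B = (-3461/1131, -11633/1131)
3. D_x = -11  [2·signedArea(DBG) = 14875/10179 ∩ 2·signedArea(BDA) = 2975/10179]
4. D_y = -82/9  [2·signedArea(DBG) = 14875/10179 ∩ 2·signedArea(BDA) = 2975/10179]
   → D = (-11, -82/9)

B = (-3461/1131, -11633/1131)
D = (-11, -82/9)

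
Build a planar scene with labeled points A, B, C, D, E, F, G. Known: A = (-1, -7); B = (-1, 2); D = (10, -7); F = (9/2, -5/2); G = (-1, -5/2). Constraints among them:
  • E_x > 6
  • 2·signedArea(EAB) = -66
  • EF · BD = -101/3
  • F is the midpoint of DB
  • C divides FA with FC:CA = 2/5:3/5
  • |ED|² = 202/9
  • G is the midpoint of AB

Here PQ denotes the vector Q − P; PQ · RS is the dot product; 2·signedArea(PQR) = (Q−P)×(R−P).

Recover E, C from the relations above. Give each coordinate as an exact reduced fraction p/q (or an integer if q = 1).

1. E_x = 19/3  [2·signedArea(EAB) = -66 ∩ EF · BD = -101/3]
2. E_y = -4  [2·signedArea(EAB) = -66 ∩ EF · BD = -101/3]
   → E = (19/3, -4)
3. C_x = 23/10  [C divides FA with FC:CA = 2/5:3/5]
4. C_y = -43/10  [C divides FA with FC:CA = 2/5:3/5]
   → C = (23/10, -43/10)

C = (23/10, -43/10)
E = (19/3, -4)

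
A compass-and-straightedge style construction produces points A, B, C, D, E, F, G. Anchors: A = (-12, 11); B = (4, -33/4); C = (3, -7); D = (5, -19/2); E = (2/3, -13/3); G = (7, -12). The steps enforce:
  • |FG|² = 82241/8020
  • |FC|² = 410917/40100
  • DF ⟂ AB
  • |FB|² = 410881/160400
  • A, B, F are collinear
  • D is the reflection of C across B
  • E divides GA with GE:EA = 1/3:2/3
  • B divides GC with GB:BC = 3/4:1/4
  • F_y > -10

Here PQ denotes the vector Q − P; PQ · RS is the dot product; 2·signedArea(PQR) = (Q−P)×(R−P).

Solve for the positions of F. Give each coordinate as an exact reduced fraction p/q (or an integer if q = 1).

F = (50356/10025, -190091/20050)

1. F_x = 50356/10025  [A, B, F are collinear ∩ DF ⟂ AB]
2. F_y = -190091/20050  [A, B, F are collinear ∩ DF ⟂ AB]
   → F = (50356/10025, -190091/20050)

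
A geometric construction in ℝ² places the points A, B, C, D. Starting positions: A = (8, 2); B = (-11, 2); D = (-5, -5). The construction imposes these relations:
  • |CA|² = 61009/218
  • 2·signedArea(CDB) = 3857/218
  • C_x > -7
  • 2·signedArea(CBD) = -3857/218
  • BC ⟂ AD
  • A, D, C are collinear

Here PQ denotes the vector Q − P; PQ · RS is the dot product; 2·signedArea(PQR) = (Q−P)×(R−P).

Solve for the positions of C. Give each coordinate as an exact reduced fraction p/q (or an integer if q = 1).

1. C_x = -1467/218  [A, D, C are collinear ∩ BC ⟂ AD]
2. C_y = -1293/218  [A, D, C are collinear ∩ BC ⟂ AD]
   → C = (-1467/218, -1293/218)

C = (-1467/218, -1293/218)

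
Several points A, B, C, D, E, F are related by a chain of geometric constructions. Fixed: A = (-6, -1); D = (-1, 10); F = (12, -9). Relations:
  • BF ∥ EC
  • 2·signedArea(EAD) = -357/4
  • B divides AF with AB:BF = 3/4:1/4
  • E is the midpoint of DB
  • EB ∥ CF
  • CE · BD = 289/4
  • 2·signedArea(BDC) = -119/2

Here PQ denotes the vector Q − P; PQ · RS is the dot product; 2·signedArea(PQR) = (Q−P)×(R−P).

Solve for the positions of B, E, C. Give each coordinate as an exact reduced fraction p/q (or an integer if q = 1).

1. B_x = 15/2  [B divides AF with AB:BF = 3/4:1/4]
2. B_y = -7  [B divides AF with AB:BF = 3/4:1/4]
   → B = (15/2, -7)
3. E_x = 13/4  [E is the midpoint of DB]
4. E_y = 3/2  [E is the midpoint of DB]
   → E = (13/4, 3/2)
5. C_x = 31/4  [EB ∥ CF ∩ BF ∥ EC]
6. C_y = -1/2  [EB ∥ CF ∩ BF ∥ EC]
   → C = (31/4, -1/2)

B = (15/2, -7)
C = (31/4, -1/2)
E = (13/4, 3/2)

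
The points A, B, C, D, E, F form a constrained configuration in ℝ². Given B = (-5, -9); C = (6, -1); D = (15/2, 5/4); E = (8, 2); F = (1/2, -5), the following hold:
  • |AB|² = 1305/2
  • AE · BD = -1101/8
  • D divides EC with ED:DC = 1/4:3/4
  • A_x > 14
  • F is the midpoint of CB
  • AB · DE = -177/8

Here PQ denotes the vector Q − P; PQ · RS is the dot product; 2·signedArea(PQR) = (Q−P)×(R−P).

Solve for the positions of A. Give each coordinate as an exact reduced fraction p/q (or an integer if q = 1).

1. A_x = 29/2  [AB · DE = -177/8 ∩ AE · BD = -1101/8]
2. A_y = 15/2  [AB · DE = -177/8 ∩ AE · BD = -1101/8]
   → A = (29/2, 15/2)

A = (29/2, 15/2)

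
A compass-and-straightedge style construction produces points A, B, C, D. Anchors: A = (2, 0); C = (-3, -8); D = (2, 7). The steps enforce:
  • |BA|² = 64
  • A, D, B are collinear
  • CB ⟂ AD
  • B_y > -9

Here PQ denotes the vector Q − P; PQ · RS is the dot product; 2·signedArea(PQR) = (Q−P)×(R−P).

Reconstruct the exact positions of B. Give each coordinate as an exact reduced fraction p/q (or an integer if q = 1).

1. B_x = 2  [A, D, B are collinear ∩ CB ⟂ AD]
2. B_y = -8  [A, D, B are collinear ∩ CB ⟂ AD]
   → B = (2, -8)

B = (2, -8)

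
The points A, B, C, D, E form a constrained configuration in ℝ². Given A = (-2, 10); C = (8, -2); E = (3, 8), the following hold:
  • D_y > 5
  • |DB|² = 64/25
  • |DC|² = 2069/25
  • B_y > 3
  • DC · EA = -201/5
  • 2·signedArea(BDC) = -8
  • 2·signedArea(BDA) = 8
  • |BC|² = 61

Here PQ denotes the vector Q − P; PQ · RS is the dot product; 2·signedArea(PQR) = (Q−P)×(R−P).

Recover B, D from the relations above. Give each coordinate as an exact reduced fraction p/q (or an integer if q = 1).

B = (3, 4)
D = (3, 28/5)

1. D_x = 3  [line 5·x + -2·y + -19/5 = 0 ∩ |DC|² = 2069/25]
2. D_y = 28/5  [line 5·x + -2·y + -19/5 = 0 ∩ |DC|² = 2069/25]
   → D = (3, 28/5)
3. B_x = 3  [2·signedArea(BDA) = 8 ∩ 2·signedArea(BDC) = -8]
4. B_y = 4  [2·signedArea(BDA) = 8 ∩ 2·signedArea(BDC) = -8]
   → B = (3, 4)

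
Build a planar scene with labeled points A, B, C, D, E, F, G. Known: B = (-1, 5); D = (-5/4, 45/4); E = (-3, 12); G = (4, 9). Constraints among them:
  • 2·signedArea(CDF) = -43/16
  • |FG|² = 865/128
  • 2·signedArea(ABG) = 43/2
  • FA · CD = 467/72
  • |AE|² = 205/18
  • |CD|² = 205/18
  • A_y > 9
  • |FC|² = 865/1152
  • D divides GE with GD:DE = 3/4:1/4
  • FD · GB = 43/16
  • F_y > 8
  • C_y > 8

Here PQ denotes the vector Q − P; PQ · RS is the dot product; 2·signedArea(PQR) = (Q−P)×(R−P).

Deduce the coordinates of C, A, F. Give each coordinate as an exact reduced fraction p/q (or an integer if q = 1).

A = (-7/6, 55/6)
C = (7/12, 101/12)
F = (23/16, 137/16)

1. F_x = 23/16  [line 5·x + 4·y + -663/16 = 0 ∩ |FG|² = 865/128]
2. F_y = 137/16  [line 5·x + 4·y + -663/16 = 0 ∩ |FG|² = 865/128]
   → F = (23/16, 137/16)
3. C_x = 7/12  [line 43/16·x + 43/16·y + -387/16 = 0 ∩ |FC|² = 865/1152]
4. C_y = 101/12  [line 43/16·x + 43/16·y + -387/16 = 0 ∩ |FC|² = 865/1152]
   → C = (7/12, 101/12)
5. A_x = -7/6  [2·signedArea(ABG) = 43/2 ∩ FA · CD = 467/72]
6. A_y = 55/6  [2·signedArea(ABG) = 43/2 ∩ FA · CD = 467/72]
   → A = (-7/6, 55/6)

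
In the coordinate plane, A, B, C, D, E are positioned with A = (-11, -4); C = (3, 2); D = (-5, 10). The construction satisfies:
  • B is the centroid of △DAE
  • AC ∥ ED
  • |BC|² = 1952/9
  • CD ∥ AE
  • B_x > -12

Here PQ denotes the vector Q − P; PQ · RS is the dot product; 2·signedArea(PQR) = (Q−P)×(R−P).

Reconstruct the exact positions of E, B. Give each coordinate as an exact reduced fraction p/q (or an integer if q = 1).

1. E_x = -19  [AC ∥ ED ∩ CD ∥ AE]
2. E_y = 4  [AC ∥ ED ∩ CD ∥ AE]
   → E = (-19, 4)
3. B_x = -35/3  [B is the centroid of △DAE]
4. B_y = 10/3  [B is the centroid of △DAE]
   → B = (-35/3, 10/3)

B = (-35/3, 10/3)
E = (-19, 4)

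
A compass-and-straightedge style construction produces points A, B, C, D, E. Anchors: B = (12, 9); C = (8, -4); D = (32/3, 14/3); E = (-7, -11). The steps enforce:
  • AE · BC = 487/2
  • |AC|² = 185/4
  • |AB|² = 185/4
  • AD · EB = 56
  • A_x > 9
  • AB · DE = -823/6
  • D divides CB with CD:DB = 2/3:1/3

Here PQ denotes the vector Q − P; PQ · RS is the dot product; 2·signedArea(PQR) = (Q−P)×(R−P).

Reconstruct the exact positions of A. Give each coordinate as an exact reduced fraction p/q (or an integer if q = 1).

1. A_x = 10  [AE · BC = 487/2 ∩ AD · EB = 56]
2. A_y = 5/2  [AE · BC = 487/2 ∩ AD · EB = 56]
   → A = (10, 5/2)

A = (10, 5/2)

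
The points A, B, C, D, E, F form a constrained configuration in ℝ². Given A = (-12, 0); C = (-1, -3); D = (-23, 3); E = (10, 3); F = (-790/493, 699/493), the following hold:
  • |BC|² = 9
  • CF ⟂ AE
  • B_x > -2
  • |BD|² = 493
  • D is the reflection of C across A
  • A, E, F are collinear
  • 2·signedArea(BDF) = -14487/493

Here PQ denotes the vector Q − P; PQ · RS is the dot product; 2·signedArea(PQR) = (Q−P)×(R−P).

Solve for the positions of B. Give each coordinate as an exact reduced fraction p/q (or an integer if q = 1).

1. B_x = -1  [line 780/493·x + 10549/493·y + 780/493 = 0 ∩ |BD|² = 493]
2. B_y = 0  [line 780/493·x + 10549/493·y + 780/493 = 0 ∩ |BD|² = 493]
   → B = (-1, 0)

B = (-1, 0)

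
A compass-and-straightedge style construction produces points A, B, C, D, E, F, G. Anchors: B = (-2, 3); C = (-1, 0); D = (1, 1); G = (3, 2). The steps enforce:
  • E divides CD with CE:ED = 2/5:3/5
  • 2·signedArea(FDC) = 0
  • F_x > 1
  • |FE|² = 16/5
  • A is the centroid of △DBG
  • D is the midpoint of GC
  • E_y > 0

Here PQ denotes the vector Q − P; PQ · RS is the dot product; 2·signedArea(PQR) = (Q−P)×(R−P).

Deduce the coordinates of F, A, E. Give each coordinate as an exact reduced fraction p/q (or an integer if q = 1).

A = (2/3, 2)
E = (-1/5, 2/5)
F = (7/5, 6/5)

1. A_x = 2/3  [A is the centroid of △DBG]
2. A_y = 2  [A is the centroid of △DBG]
   → A = (2/3, 2)
3. E_x = -1/5  [E divides CD with CE:ED = 2/5:3/5]
4. E_y = 2/5  [E divides CD with CE:ED = 2/5:3/5]
   → E = (-1/5, 2/5)
5. F_x = 7/5  [line 1·x + -2·y + 1 = 0 ∩ |FE|² = 16/5]
6. F_y = 6/5  [line 1·x + -2·y + 1 = 0 ∩ |FE|² = 16/5]
   → F = (7/5, 6/5)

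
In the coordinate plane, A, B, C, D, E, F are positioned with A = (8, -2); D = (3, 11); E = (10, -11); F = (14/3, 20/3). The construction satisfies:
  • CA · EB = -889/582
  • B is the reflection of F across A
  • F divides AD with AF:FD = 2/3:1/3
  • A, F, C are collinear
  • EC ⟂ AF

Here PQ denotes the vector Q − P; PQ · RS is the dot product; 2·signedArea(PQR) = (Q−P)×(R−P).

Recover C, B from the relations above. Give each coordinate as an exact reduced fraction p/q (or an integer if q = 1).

B = (34/3, -32/3)
C = (2187/194, -2039/194)

1. C_x = 2187/194  [A, F, C are collinear ∩ EC ⟂ AF]
2. C_y = -2039/194  [A, F, C are collinear ∩ EC ⟂ AF]
   → C = (2187/194, -2039/194)
3. B_x = 34/3  [B is the reflection of F across A]
4. B_y = -32/3  [B is the reflection of F across A]
   → B = (34/3, -32/3)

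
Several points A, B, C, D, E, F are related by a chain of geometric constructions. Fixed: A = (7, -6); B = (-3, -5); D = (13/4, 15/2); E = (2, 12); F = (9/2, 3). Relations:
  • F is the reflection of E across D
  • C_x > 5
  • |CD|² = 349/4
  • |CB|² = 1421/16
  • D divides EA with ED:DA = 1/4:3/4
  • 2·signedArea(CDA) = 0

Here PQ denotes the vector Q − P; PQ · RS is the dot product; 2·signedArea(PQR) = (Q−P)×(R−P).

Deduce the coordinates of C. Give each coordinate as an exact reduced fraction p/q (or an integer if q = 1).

C = (23/4, -3/2)

1. C_x = 23/4  [line 27/2·x + 15/4·y + -72 = 0 ∩ |CD|² = 349/4]
2. C_y = -3/2  [line 27/2·x + 15/4·y + -72 = 0 ∩ |CD|² = 349/4]
   → C = (23/4, -3/2)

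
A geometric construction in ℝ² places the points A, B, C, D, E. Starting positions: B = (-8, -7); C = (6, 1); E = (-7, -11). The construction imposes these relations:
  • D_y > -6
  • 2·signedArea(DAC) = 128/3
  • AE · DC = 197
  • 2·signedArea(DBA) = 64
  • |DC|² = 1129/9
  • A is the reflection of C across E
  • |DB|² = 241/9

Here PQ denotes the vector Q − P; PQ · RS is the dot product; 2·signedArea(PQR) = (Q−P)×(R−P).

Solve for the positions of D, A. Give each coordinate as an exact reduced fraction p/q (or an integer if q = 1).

A = (-20, -23)
D = (-3, -17/3)

1. A_x = -20  [A is the reflection of C across E]
2. A_y = -23  [A is the reflection of C across E]
   → A = (-20, -23)
3. D_x = -3  [2·signedArea(DBA) = 64 ∩ 2·signedArea(DAC) = 128/3]
4. D_y = -17/3  [2·signedArea(DBA) = 64 ∩ 2·signedArea(DAC) = 128/3]
   → D = (-3, -17/3)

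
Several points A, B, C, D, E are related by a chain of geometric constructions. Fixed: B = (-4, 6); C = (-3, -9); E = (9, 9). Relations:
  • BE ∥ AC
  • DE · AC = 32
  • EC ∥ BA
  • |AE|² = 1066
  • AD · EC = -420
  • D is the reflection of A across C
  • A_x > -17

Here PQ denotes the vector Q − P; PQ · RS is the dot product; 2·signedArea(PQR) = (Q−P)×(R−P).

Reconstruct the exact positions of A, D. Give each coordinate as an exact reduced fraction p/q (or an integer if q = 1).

1. A_x = -16  [BE ∥ AC ∩ EC ∥ BA]
2. A_y = -12  [BE ∥ AC ∩ EC ∥ BA]
   → A = (-16, -12)
3. D_x = 10  [D is the reflection of A across C]
4. D_y = -6  [D is the reflection of A across C]
   → D = (10, -6)

A = (-16, -12)
D = (10, -6)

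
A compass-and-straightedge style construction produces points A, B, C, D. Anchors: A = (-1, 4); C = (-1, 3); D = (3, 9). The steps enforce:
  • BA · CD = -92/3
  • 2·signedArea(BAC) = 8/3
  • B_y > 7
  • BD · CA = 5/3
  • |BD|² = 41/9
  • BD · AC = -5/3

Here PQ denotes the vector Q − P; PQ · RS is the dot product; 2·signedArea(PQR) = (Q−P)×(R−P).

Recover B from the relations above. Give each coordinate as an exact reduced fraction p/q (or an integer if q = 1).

B = (5/3, 22/3)

1. B_x = 5/3  [BA · CD = -92/3 ∩ 2·signedArea(BAC) = 8/3]
2. B_y = 22/3  [BA · CD = -92/3 ∩ 2·signedArea(BAC) = 8/3]
   → B = (5/3, 22/3)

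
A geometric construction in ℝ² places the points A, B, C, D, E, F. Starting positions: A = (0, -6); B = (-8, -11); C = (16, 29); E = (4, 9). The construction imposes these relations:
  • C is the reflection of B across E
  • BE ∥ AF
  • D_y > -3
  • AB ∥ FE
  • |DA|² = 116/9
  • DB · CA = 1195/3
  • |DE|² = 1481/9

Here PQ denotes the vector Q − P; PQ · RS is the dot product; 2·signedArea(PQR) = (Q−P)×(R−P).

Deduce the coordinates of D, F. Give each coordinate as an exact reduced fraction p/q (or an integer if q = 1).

1. D_x = -4/3  [line 16·x + 35·y + 344/3 = 0 ∩ |DE|² = 1481/9]
2. D_y = -8/3  [line 16·x + 35·y + 344/3 = 0 ∩ |DE|² = 1481/9]
   → D = (-4/3, -8/3)
3. F_x = 12  [AB ∥ FE ∩ BE ∥ AF]
4. F_y = 14  [AB ∥ FE ∩ BE ∥ AF]
   → F = (12, 14)

D = (-4/3, -8/3)
F = (12, 14)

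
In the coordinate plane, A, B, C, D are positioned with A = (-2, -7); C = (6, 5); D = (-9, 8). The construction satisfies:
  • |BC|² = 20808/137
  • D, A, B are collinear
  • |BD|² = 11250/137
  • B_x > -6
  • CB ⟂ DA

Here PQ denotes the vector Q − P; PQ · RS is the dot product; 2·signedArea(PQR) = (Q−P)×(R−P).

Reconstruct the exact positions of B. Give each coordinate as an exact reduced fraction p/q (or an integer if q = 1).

B = (-708/137, -29/137)

1. B_x = -708/137  [D, A, B are collinear ∩ CB ⟂ DA]
2. B_y = -29/137  [D, A, B are collinear ∩ CB ⟂ DA]
   → B = (-708/137, -29/137)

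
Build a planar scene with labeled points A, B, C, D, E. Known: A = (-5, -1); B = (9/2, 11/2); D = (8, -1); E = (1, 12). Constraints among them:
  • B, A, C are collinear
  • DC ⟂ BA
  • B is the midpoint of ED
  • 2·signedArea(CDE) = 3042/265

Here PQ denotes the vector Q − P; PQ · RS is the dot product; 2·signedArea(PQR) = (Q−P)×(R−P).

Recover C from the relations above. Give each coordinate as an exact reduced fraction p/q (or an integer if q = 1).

C = (2043/530, 2681/530)

1. C_x = 2043/530  [B, A, C are collinear ∩ DC ⟂ BA]
2. C_y = 2681/530  [B, A, C are collinear ∩ DC ⟂ BA]
   → C = (2043/530, 2681/530)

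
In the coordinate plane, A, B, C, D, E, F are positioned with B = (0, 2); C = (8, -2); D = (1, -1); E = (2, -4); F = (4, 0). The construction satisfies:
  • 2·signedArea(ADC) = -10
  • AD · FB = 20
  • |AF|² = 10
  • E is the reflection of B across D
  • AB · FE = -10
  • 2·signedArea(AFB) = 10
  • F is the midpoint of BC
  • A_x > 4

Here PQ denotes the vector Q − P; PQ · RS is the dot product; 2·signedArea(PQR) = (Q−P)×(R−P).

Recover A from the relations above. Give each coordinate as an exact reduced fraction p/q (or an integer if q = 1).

1. A_x = 5  [2·signedArea(ADC) = -10 ∩ AB · FE = -10]
2. A_y = -3  [2·signedArea(ADC) = -10 ∩ AB · FE = -10]
   → A = (5, -3)

A = (5, -3)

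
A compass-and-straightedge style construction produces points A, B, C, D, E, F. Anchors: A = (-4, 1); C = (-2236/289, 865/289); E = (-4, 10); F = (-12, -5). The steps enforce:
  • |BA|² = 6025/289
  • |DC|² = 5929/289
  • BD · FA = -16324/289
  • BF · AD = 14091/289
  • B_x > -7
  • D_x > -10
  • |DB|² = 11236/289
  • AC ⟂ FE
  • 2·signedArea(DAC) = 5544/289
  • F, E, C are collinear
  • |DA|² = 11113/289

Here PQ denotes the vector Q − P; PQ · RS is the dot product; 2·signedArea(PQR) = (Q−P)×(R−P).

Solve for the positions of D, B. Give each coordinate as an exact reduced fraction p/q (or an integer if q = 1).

B = (-2004/289, 1300/289)
D = (-2852/289, -290/289)

1. D_x = -2852/289  [line -576/289·x + -1080/289·y + -6768/289 = 0 ∩ |DC|² = 5929/289]
2. D_y = -290/289  [line -576/289·x + -1080/289·y + -6768/289 = 0 ∩ |DC|² = 5929/289]
   → D = (-2852/289, -290/289)
3. B_x = -2004/289  [BD · FA = -16324/289 ∩ BF · AD = 14091/289]
4. B_y = 1300/289  [BD · FA = -16324/289 ∩ BF · AD = 14091/289]
   → B = (-2004/289, 1300/289)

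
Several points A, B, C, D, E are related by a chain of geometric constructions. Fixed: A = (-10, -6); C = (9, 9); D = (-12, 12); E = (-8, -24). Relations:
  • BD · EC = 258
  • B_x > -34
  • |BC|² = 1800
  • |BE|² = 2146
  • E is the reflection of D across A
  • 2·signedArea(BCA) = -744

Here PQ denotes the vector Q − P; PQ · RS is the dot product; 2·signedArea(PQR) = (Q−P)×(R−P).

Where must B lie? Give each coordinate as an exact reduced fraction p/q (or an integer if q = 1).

B = (-33, 15)

1. B_x = -33  [2·signedArea(BCA) = -744 ∩ BD · EC = 258]
2. B_y = 15  [2·signedArea(BCA) = -744 ∩ BD · EC = 258]
   → B = (-33, 15)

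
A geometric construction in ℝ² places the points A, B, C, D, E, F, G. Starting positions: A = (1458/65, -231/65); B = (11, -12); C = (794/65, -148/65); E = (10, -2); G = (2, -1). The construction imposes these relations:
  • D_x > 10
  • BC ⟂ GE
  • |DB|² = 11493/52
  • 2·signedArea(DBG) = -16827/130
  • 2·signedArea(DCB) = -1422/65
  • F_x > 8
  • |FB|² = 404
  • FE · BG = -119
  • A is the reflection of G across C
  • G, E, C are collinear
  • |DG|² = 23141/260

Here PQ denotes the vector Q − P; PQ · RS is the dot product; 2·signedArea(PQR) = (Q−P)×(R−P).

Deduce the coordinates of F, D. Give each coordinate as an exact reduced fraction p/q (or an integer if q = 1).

1. F_x = 9  [line 9·x + -11·y + 7 = 0 ∩ |FB|² = 404]
2. F_y = 8  [line 9·x + -11·y + 7 = 0 ∩ |FB|² = 404]
   → F = (9, 8)
3. D_x = 1379/130  [2·signedArea(DBG) = -16827/130 ∩ 2·signedArea(DCB) = -1422/65]
4. D_y = 186/65  [2·signedArea(DBG) = -16827/130 ∩ 2·signedArea(DCB) = -1422/65]
   → D = (1379/130, 186/65)

D = (1379/130, 186/65)
F = (9, 8)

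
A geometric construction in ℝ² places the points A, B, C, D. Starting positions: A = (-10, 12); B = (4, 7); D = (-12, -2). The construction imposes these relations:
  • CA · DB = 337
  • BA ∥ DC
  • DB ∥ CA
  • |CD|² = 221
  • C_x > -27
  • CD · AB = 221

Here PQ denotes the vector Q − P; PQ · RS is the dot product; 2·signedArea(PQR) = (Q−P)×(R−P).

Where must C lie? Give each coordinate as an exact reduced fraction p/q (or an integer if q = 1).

C = (-26, 3)

1. C_x = -26  [DB ∥ CA ∩ BA ∥ DC]
2. C_y = 3  [DB ∥ CA ∩ BA ∥ DC]
   → C = (-26, 3)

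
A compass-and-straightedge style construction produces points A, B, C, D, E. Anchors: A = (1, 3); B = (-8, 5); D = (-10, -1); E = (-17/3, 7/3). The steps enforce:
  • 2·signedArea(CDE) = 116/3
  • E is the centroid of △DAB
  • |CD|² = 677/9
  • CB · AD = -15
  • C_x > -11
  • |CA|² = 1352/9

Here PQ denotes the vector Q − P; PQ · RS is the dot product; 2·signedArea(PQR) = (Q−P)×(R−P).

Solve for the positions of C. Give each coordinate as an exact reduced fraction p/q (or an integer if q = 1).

C = (-31/3, 23/3)

1. C_x = -31/3  [2·signedArea(CDE) = 116/3 ∩ CB · AD = -15]
2. C_y = 23/3  [2·signedArea(CDE) = 116/3 ∩ CB · AD = -15]
   → C = (-31/3, 23/3)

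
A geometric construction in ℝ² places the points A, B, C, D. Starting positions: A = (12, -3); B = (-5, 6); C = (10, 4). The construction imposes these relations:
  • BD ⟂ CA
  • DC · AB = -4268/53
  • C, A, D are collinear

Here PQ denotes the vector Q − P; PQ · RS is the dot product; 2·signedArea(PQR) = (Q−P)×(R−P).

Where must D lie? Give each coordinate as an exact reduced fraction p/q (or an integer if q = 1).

D = (442/53, 520/53)

1. D_x = 442/53  [C, A, D are collinear ∩ BD ⟂ CA]
2. D_y = 520/53  [C, A, D are collinear ∩ BD ⟂ CA]
   → D = (442/53, 520/53)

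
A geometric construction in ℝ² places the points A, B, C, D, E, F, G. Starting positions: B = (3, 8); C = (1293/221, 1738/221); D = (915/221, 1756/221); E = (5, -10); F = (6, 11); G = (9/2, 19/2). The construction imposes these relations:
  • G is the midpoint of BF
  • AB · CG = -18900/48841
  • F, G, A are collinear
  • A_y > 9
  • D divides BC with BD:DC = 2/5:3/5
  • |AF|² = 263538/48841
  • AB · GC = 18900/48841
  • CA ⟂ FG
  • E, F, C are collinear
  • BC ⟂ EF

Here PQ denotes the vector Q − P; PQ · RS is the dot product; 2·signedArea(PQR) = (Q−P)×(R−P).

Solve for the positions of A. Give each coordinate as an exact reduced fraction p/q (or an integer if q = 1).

A = (963/221, 2068/221)

1. A_x = 963/221  [F, G, A are collinear ∩ CA ⟂ FG]
2. A_y = 2068/221  [F, G, A are collinear ∩ CA ⟂ FG]
   → A = (963/221, 2068/221)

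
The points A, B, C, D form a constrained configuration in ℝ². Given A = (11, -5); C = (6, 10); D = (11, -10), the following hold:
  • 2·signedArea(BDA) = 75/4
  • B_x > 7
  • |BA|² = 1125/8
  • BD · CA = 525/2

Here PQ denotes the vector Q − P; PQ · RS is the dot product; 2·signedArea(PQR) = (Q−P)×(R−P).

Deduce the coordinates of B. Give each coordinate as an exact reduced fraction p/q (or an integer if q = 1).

B = (29/4, 25/4)

1. B_x = 29/4  [2·signedArea(BDA) = 75/4 ∩ BD · CA = 525/2]
2. B_y = 25/4  [2·signedArea(BDA) = 75/4 ∩ BD · CA = 525/2]
   → B = (29/4, 25/4)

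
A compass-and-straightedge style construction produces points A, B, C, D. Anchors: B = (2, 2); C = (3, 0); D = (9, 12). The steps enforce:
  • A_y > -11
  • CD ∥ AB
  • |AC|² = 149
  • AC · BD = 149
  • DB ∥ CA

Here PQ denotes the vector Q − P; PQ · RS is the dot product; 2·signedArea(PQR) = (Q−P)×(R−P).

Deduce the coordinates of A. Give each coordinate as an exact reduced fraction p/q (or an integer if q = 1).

A = (-4, -10)

1. A_x = -4  [CD ∥ AB ∩ DB ∥ CA]
2. A_y = -10  [CD ∥ AB ∩ DB ∥ CA]
   → A = (-4, -10)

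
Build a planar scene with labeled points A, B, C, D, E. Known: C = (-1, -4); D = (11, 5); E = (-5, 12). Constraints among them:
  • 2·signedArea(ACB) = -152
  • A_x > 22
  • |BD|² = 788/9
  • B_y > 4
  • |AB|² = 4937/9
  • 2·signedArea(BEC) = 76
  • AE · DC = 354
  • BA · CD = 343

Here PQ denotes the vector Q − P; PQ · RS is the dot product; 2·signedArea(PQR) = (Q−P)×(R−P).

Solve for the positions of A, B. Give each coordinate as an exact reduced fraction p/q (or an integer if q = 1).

1. B_x = 5/3  [line 16·x + 4·y + -44 = 0 ∩ |BD|² = 788/9]
2. B_y = 13/3  [line 16·x + 4·y + -44 = 0 ∩ |BD|² = 788/9]
   → B = (5/3, 13/3)
3. A_x = 23  [2·signedArea(ACB) = -152 ∩ AE · DC = 354]
4. A_y = 14  [2·signedArea(ACB) = -152 ∩ AE · DC = 354]
   → A = (23, 14)

A = (23, 14)
B = (5/3, 13/3)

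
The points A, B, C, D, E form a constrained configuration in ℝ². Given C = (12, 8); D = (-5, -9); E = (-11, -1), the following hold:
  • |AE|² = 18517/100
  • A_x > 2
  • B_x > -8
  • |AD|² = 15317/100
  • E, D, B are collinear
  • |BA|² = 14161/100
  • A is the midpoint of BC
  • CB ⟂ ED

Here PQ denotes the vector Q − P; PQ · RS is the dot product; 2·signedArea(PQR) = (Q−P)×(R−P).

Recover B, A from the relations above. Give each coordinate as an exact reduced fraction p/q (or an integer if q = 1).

1. B_x = -176/25  [E, D, B are collinear ∩ CB ⟂ ED]
2. B_y = -157/25  [E, D, B are collinear ∩ CB ⟂ ED]
   → B = (-176/25, -157/25)
3. A_x = 62/25  [A is the midpoint of BC]
4. A_y = 43/50  [A is the midpoint of BC]
   → A = (62/25, 43/50)

A = (62/25, 43/50)
B = (-176/25, -157/25)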